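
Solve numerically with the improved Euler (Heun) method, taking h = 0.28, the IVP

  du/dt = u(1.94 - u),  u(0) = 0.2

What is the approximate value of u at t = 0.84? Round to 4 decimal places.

Heun: k1 = f(t_n, u_n); k2 = f(t_n + h, u_n + h·k1); u_{n+1} = u_n + (h/2)·(k1 + k2).
t=0.000000, u=0.200000:
  k1 = f(0.000000, 0.200000) = 0.348000
  k2 = f(0.280000, 0.297440) = 0.488563
  u ← 0.200000 + (0.28/2)·(0.348000 + 0.488563) = 0.317119
t=0.280000, u=0.317119:
  k1 = f(0.280000, 0.317119) = 0.514646
  k2 = f(0.560000, 0.461220) = 0.682043
  u ← 0.317119 + (0.28/2)·(0.514646 + 0.682043) = 0.484655
t=0.560000, u=0.484655:
  k1 = f(0.560000, 0.484655) = 0.705340
  k2 = f(0.840000, 0.682151) = 0.858043
  u ← 0.484655 + (0.28/2)·(0.705340 + 0.858043) = 0.703529
u(0.84) ≈ 0.7035

0.7035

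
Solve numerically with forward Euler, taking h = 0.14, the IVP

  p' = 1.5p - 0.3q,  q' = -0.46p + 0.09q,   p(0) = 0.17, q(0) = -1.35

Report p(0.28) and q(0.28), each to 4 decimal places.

0.3754, -1.4122

Euler on (p,q): p_{n+1} = p_n + h·p', q_{n+1} = q_n + h·q'.
0.000000: (0.170000, -1.350000); f=(0.660000, -0.199700) → (0.262400, -1.377958)
0.140000: (0.262400, -1.377958); f=(0.806987, -0.244720) → (0.375378, -1.412219)
(p(0.28), q(0.28)) ≈ (0.3754, -1.4122)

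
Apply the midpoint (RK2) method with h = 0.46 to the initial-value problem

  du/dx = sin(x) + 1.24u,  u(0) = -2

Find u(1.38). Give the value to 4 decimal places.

Midpoint: k1 = f(x_n, u_n); k2 = f(x_n + h/2, u_n + (h/2)·k1); u_{n+1} = u_n + h·k2.
x=0.000000, u=-2.000000:
  k1 = f(0.000000, -2.000000) = -2.480000
  k2 = f(0.230000, -2.570400) = -2.959318
  u ← -2.000000 + 0.46·(-2.959318) = -3.361286
x=0.460000, u=-3.361286:
  k1 = f(0.460000, -3.361286) = -3.724047
  k2 = f(0.690000, -4.217817) = -4.593556
  u ← -3.361286 + 0.46·(-4.593556) = -5.474322
x=0.920000, u=-5.474322:
  k1 = f(0.920000, -5.474322) = -5.992558
  k2 = f(1.150000, -6.852611) = -7.584473
  u ← -5.474322 + 0.46·(-7.584473) = -8.963180
u(1.38) ≈ -8.9632

-8.9632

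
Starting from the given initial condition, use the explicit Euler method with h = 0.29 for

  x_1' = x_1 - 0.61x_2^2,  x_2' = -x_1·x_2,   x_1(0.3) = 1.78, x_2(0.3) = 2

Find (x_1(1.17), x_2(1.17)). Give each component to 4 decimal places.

Euler on (x_1,x_2): x_1_{n+1} = x_1_n + h·x_1', x_2_{n+1} = x_2_n + h·x_2'.
0.300000: (1.780000, 2.000000); f=(-0.660000, -3.560000) → (1.588600, 0.967600)
0.590000: (1.588600, 0.967600); f=(1.017488, -1.537129) → (1.883671, 0.521832)
0.880000: (1.883671, 0.521832); f=(1.717563, -0.982961) → (2.381765, 0.236774)
(x_1(1.17), x_2(1.17)) ≈ (2.3818, 0.2368)

2.3818, 0.2368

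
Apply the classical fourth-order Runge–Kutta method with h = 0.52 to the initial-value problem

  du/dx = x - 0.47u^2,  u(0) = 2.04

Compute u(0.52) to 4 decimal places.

1.4686

RK4: k1 = f(x_n, u_n); k2 = f(x_n + h/2, u_n + (h/2)·k1); k3 = f(x_n + h/2, u_n + (h/2)·k2); k4 = f(x_n + h, u_n + h·k3); u_{n+1} = u_n + (h/6)·(k1 + 2k2 + 2k3 + k4).
x=0.000000, u=2.040000:
  k1 = f(0.000000, 2.040000) = -1.955952
  k2 = f(0.260000, 1.531452) = -0.842313
  k3 = f(0.260000, 1.820999) = -1.298537
  k4 = f(0.520000, 1.364761) = -0.355409
  u ← 2.040000 + (0.52/6)·(k1 + 2k2 + 2k3 + k4) = 1.468601
u(0.52) ≈ 1.4686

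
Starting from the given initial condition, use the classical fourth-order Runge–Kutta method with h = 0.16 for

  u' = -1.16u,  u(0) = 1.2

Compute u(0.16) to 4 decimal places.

RK4: k1 = f(t_n, u_n); k2 = f(t_n + h/2, u_n + (h/2)·k1); k3 = f(t_n + h/2, u_n + (h/2)·k2); k4 = f(t_n + h, u_n + h·k3); u_{n+1} = u_n + (h/6)·(k1 + 2k2 + 2k3 + k4).
t=0.000000, u=1.200000:
  k1 = f(0.000000, 1.200000) = -1.392000
  k2 = f(0.080000, 1.088640) = -1.262822
  k3 = f(0.080000, 1.098974) = -1.274810
  k4 = f(0.160000, 0.996030) = -1.155395
  u ← 1.200000 + (0.16/6)·(k1 + 2k2 + 2k3 + k4) = 0.996729
u(0.16) ≈ 0.9967

0.9967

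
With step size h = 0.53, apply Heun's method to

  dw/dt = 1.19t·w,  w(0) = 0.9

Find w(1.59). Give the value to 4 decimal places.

Heun: k1 = f(t_n, w_n); k2 = f(t_n + h, w_n + h·k1); w_{n+1} = w_n + (h/2)·(k1 + k2).
t=0.000000, w=0.900000:
  k1 = f(0.000000, 0.900000) = 0.000000
  k2 = f(0.530000, 0.900000) = 0.567630
  w ← 0.900000 + (0.53/2)·(0.000000 + 0.567630) = 1.050422
t=0.530000, w=1.050422:
  k1 = f(0.530000, 1.050422) = 0.662501
  k2 = f(1.060000, 1.401548) = 1.767912
  w ← 1.050422 + (0.53/2)·(0.662501 + 1.767912) = 1.694481
t=1.060000, w=1.694481:
  k1 = f(1.060000, 1.694481) = 2.137419
  k2 = f(1.590000, 2.827313) = 5.349560
  w ← 1.694481 + (0.53/2)·(2.137419 + 5.349560) = 3.678531
w(1.59) ≈ 3.6785

3.6785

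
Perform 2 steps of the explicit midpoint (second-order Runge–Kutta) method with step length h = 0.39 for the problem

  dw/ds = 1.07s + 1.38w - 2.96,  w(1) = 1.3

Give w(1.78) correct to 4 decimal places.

Midpoint: k1 = f(s_n, w_n); k2 = f(s_n + h/2, w_n + (h/2)·k1); w_{n+1} = w_n + h·k2.
s=1.000000, w=1.300000:
  k1 = f(1.000000, 1.300000) = -0.096000
  k2 = f(1.195000, 1.281280) = 0.086816
  w ← 1.300000 + 0.39·0.086816 = 1.333858
s=1.390000, w=1.333858:
  k1 = f(1.390000, 1.333858) = 0.368025
  k2 = f(1.585000, 1.405623) = 0.675710
  w ← 1.333858 + 0.39·0.675710 = 1.597385
w(1.78) ≈ 1.5974

1.5974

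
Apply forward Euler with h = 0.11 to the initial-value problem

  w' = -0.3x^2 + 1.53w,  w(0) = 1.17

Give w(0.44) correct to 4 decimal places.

Euler: w_{n+1} = w_n + h·f(x_n, w_n).
x=0.000000, w=1.170000: f=1.790100 → w ← 1.170000 + 0.11·1.790100 = 1.366911
x=0.110000, w=1.366911: f=2.087744 → w ← 1.366911 + 0.11·2.087744 = 1.596563
x=0.220000, w=1.596563: f=2.428221 → w ← 1.596563 + 0.11·2.428221 = 1.863667
x=0.330000, w=1.863667: f=2.818741 → w ← 1.863667 + 0.11·2.818741 = 2.173729
w(0.44) ≈ 2.1737

2.1737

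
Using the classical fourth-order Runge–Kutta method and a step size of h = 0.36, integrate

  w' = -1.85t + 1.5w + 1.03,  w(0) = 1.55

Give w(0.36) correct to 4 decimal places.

3.0062

RK4: k1 = f(t_n, w_n); k2 = f(t_n + h/2, w_n + (h/2)·k1); k3 = f(t_n + h/2, w_n + (h/2)·k2); k4 = f(t_n + h, w_n + h·k3); w_{n+1} = w_n + (h/6)·(k1 + 2k2 + 2k3 + k4).
t=0.000000, w=1.550000:
  k1 = f(0.000000, 1.550000) = 3.355000
  k2 = f(0.180000, 2.153900) = 3.927850
  k3 = f(0.180000, 2.257013) = 4.082520
  k4 = f(0.360000, 3.019707) = 4.893561
  w ← 1.550000 + (0.36/6)·(k1 + 2k2 + 2k3 + k4) = 3.006158
w(0.36) ≈ 3.0062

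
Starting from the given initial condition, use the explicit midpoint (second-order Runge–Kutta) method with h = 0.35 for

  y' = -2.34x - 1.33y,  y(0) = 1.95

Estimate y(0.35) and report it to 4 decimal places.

1.1102

Midpoint: k1 = f(x_n, y_n); k2 = f(x_n + h/2, y_n + (h/2)·k1); y_{n+1} = y_n + h·k2.
x=0.000000, y=1.950000:
  k1 = f(0.000000, 1.950000) = -2.593500
  k2 = f(0.175000, 1.496137) = -2.399363
  y ← 1.950000 + 0.35·(-2.399363) = 1.110223
y(0.35) ≈ 1.1102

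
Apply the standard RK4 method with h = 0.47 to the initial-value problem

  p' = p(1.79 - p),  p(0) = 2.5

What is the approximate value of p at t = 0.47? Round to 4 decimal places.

2.0441

RK4: k1 = f(t_n, p_n); k2 = f(t_n + h/2, p_n + (h/2)·k1); k3 = f(t_n + h/2, p_n + (h/2)·k2); k4 = f(t_n + h, p_n + h·k3); p_{n+1} = p_n + (h/6)·(k1 + 2k2 + 2k3 + k4).
t=0.000000, p=2.500000:
  k1 = f(0.000000, 2.500000) = -1.775000
  k2 = f(0.235000, 2.082875) = -0.610022
  k3 = f(0.235000, 2.356645) = -1.335381
  k4 = f(0.470000, 1.872371) = -0.154229
  p ← 2.500000 + (0.47/6)·(k1 + 2k2 + 2k3 + k4) = 2.044097
p(0.47) ≈ 2.0441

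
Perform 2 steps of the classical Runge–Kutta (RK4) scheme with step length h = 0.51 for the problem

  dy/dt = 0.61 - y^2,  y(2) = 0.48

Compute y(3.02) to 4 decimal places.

0.7084

RK4: k1 = f(t_n, y_n); k2 = f(t_n + h/2, y_n + (h/2)·k1); k3 = f(t_n + h/2, y_n + (h/2)·k2); k4 = f(t_n + h, y_n + h·k3); y_{n+1} = y_n + (h/6)·(k1 + 2k2 + 2k3 + k4).
t=2.000000, y=0.480000:
  k1 = f(2.000000, 0.480000) = 0.379600
  k2 = f(2.255000, 0.576798) = 0.277304
  k3 = f(2.255000, 0.550713) = 0.306716
  k4 = f(2.510000, 0.636425) = 0.204963
  y ← 0.480000 + (0.51/6)·(k1 + 2k2 + 2k3 + k4) = 0.628971
t=2.510000, y=0.628971:
  k1 = f(2.510000, 0.628971) = 0.214395
  k2 = f(2.765000, 0.683642) = 0.142634
  k3 = f(2.765000, 0.665343) = 0.167319
  k4 = f(3.020000, 0.714304) = 0.099770
  y ← 0.628971 + (0.51/6)·(k1 + 2k2 + 2k3 + k4) = 0.708367
y(3.02) ≈ 0.7084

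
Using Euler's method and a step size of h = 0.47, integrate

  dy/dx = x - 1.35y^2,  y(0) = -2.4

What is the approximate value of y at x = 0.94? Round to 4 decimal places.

Euler: y_{n+1} = y_n + h·f(x_n, y_n).
x=0.000000, y=-2.400000: f=-7.776000 → y ← -2.400000 + 0.47·(-7.776000) = -6.054720
x=0.470000, y=-6.054720: f=-49.020506 → y ← -6.054720 + 0.47·(-49.020506) = -29.094358
y(0.94) ≈ -29.0944

-29.0944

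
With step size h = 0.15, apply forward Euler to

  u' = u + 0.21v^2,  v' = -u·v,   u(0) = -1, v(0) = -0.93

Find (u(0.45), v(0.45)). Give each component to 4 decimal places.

Euler on (u,v): u_{n+1} = u_n + h·u', v_{n+1} = v_n + h·v'.
0.000000: (-1.000000, -0.930000); f=(-0.818371, -0.930000) → (-1.122756, -1.069500)
0.150000: (-1.122756, -1.069500); f=(-0.882551, -1.200787) → (-1.255138, -1.249618)
0.300000: (-1.255138, -1.249618); f=(-0.927214, -1.568444) → (-1.394220, -1.484885)
(u(0.45), v(0.45)) ≈ (-1.3942, -1.4849)

-1.3942, -1.4849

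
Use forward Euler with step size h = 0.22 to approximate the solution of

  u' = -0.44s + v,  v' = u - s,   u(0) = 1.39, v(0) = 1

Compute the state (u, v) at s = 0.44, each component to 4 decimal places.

Euler on (u,v): u_{n+1} = u_n + h·u', v_{n+1} = v_n + h·v'.
0.000000: (1.390000, 1.000000); f=(1.000000, 1.390000) → (1.610000, 1.305800)
0.220000: (1.610000, 1.305800); f=(1.209000, 1.390000) → (1.875980, 1.611600)
(u(0.44), v(0.44)) ≈ (1.8760, 1.6116)

1.8760, 1.6116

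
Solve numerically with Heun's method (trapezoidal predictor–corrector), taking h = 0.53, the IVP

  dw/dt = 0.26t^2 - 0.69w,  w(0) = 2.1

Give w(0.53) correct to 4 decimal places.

1.4918

Heun: k1 = f(t_n, w_n); k2 = f(t_n + h, w_n + h·k1); w_{n+1} = w_n + (h/2)·(k1 + k2).
t=0.000000, w=2.100000:
  k1 = f(0.000000, 2.100000) = -1.449000
  k2 = f(0.530000, 1.332030) = -0.846067
  w ← 2.100000 + (0.53/2)·(-1.449000 + (-0.846067)) = 1.491807
w(0.53) ≈ 1.4918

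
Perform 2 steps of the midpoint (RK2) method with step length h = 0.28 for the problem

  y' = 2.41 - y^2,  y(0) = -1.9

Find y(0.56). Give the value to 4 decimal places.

-4.1140

Midpoint: k1 = f(s_n, y_n); k2 = f(s_n + h/2, y_n + (h/2)·k1); y_{n+1} = y_n + h·k2.
s=0.000000, y=-1.900000:
  k1 = f(0.000000, -1.900000) = -1.200000
  k2 = f(0.140000, -2.068000) = -1.866624
  y ← -1.900000 + 0.28·(-1.866624) = -2.422655
s=0.280000, y=-2.422655:
  k1 = f(0.280000, -2.422655) = -3.459256
  k2 = f(0.420000, -2.906951) = -6.040361
  y ← -2.422655 + 0.28·(-6.040361) = -4.113956
y(0.56) ≈ -4.1140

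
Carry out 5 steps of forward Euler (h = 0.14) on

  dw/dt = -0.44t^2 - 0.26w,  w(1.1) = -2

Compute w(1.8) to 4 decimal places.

-2.2264

Euler: w_{n+1} = w_n + h·f(t_n, w_n).
t=1.100000, w=-2.000000: f=-0.012400 → w ← -2.000000 + 0.14·(-0.012400) = -2.001736
t=1.240000, w=-2.001736: f=-0.156093 → w ← -2.001736 + 0.14·(-0.156093) = -2.023589
t=1.380000, w=-2.023589: f=-0.311803 → w ← -2.023589 + 0.14·(-0.311803) = -2.067241
t=1.520000, w=-2.067241: f=-0.479093 → w ← -2.067241 + 0.14·(-0.479093) = -2.134314
t=1.660000, w=-2.134314: f=-0.657542 → w ← -2.134314 + 0.14·(-0.657542) = -2.226370
w(1.8) ≈ -2.2264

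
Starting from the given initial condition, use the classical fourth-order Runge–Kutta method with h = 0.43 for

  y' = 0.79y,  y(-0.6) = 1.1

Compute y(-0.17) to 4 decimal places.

RK4: k1 = f(s_n, y_n); k2 = f(s_n + h/2, y_n + (h/2)·k1); k3 = f(s_n + h/2, y_n + (h/2)·k2); k4 = f(s_n + h, y_n + h·k3); y_{n+1} = y_n + (h/6)·(k1 + 2k2 + 2k3 + k4).
s=-0.600000, y=1.100000:
  k1 = f(-0.600000, 1.100000) = 0.869000
  k2 = f(-0.385000, 1.286835) = 1.016600
  k3 = f(-0.385000, 1.318569) = 1.041669
  k4 = f(-0.170000, 1.547918) = 1.222855
  y ← 1.100000 + (0.43/6)·(k1 + 2k2 + 2k3 + k4) = 1.544935
y(-0.17) ≈ 1.5449

1.5449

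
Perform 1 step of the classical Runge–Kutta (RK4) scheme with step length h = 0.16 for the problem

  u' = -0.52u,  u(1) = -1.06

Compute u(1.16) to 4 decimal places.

RK4: k1 = f(t_n, u_n); k2 = f(t_n + h/2, u_n + (h/2)·k1); k3 = f(t_n + h/2, u_n + (h/2)·k2); k4 = f(t_n + h, u_n + h·k3); u_{n+1} = u_n + (h/6)·(k1 + 2k2 + 2k3 + k4).
t=1.000000, u=-1.060000:
  k1 = f(1.000000, -1.060000) = 0.551200
  k2 = f(1.080000, -1.015904) = 0.528270
  k3 = f(1.080000, -1.017738) = 0.529224
  k4 = f(1.160000, -0.975324) = 0.507169
  u ← -1.060000 + (0.16/6)·(k1 + 2k2 + 2k3 + k4) = -0.975377
u(1.16) ≈ -0.9754

-0.9754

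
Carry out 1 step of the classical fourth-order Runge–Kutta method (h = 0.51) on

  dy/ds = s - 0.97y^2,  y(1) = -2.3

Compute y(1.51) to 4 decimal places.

RK4: k1 = f(s_n, y_n); k2 = f(s_n + h/2, y_n + (h/2)·k1); k3 = f(s_n + h/2, y_n + (h/2)·k2); k4 = f(s_n + h, y_n + h·k3); y_{n+1} = y_n + (h/6)·(k1 + 2k2 + 2k3 + k4).
s=1.000000, y=-2.300000:
  k1 = f(1.000000, -2.300000) = -4.131300
  k2 = f(1.255000, -3.353482) = -9.653463
  k3 = f(1.255000, -4.761633) = -20.737955
  k4 = f(1.510000, -12.876357) = -159.316554
  y ← -2.300000 + (0.51/6)·(k1 + 2k2 + 2k3 + k4) = -21.359609
y(1.51) ≈ -21.3596

-21.3596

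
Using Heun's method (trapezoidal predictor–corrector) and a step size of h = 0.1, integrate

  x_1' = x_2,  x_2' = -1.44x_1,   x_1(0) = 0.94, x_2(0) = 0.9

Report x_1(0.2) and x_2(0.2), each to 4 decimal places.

1.0917, 0.6054

Heun on (x_1,x_2): k1 = f(t_n, state_n); k2 = f(t_n + h, state_n + h·k1); state_{n+1} = state_n + (h/2)·(k1 + k2).
0.000000: (0.940000, 0.900000)
  k1 = (0.900000, -1.353600)
  predictor → (1.030000, 0.764640)
  k2 = (0.764640, -1.483200)
  → (1.023232, 0.758160)
0.100000: (1.023232, 0.758160)
  k1 = (0.758160, -1.473454)
  predictor → (1.099048, 0.610815)
  k2 = (0.610815, -1.582629)
  → (1.091681, 0.605356)
(x_1(0.2), x_2(0.2)) ≈ (1.0917, 0.6054)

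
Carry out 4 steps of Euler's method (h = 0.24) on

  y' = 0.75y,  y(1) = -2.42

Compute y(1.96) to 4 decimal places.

-4.6918

Euler: y_{n+1} = y_n + h·f(x_n, y_n).
x=1.000000, y=-2.420000: f=-1.815000 → y ← -2.420000 + 0.24·(-1.815000) = -2.855600
x=1.240000, y=-2.855600: f=-2.141700 → y ← -2.855600 + 0.24·(-2.141700) = -3.369608
x=1.480000, y=-3.369608: f=-2.527206 → y ← -3.369608 + 0.24·(-2.527206) = -3.976137
x=1.720000, y=-3.976137: f=-2.982103 → y ← -3.976137 + 0.24·(-2.982103) = -4.691842
y(1.96) ≈ -4.6918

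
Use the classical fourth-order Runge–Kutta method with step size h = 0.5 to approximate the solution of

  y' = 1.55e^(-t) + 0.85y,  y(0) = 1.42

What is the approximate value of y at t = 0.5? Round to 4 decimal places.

RK4: k1 = f(t_n, y_n); k2 = f(t_n + h/2, y_n + (h/2)·k1); k3 = f(t_n + h/2, y_n + (h/2)·k2); k4 = f(t_n + h, y_n + h·k3); y_{n+1} = y_n + (h/6)·(k1 + 2k2 + 2k3 + k4).
t=0.000000, y=1.420000:
  k1 = f(0.000000, 1.420000) = 2.757000
  k2 = f(0.250000, 2.109250) = 3.000004
  k3 = f(0.250000, 2.170001) = 3.051642
  k4 = f(0.500000, 2.945821) = 3.444070
  y ← 1.420000 + (0.5/6)·(k1 + 2k2 + 2k3 + k4) = 2.945363
y(0.5) ≈ 2.9454

2.9454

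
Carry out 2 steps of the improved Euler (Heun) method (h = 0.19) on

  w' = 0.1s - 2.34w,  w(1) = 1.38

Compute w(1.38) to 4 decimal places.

0.6209

Heun: k1 = f(s_n, w_n); k2 = f(s_n + h, w_n + h·k1); w_{n+1} = w_n + (h/2)·(k1 + k2).
s=1.000000, w=1.380000:
  k1 = f(1.000000, 1.380000) = -3.129200
  k2 = f(1.190000, 0.785452) = -1.718958
  w ← 1.380000 + (0.19/2)·(-3.129200 + (-1.718958)) = 0.919425
s=1.190000, w=0.919425:
  k1 = f(1.190000, 0.919425) = -2.032455
  k2 = f(1.380000, 0.533259) = -1.109825
  w ← 0.919425 + (0.19/2)·(-2.032455 + (-1.109825)) = 0.620908
w(1.38) ≈ 0.6209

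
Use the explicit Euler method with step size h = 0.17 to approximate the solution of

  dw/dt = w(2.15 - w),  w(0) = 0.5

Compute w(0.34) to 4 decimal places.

0.8046

Euler: w_{n+1} = w_n + h·f(t_n, w_n).
t=0.000000, w=0.500000: f=0.825000 → w ← 0.500000 + 0.17·0.825000 = 0.640250
t=0.170000, w=0.640250: f=0.966617 → w ← 0.640250 + 0.17·0.966617 = 0.804575
w(0.34) ≈ 0.8046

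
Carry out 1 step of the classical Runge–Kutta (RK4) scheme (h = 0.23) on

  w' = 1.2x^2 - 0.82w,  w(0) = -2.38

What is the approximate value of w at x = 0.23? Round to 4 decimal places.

-1.9663

RK4: k1 = f(x_n, w_n); k2 = f(x_n + h/2, w_n + (h/2)·k1); k3 = f(x_n + h/2, w_n + (h/2)·k2); k4 = f(x_n + h, w_n + h·k3); w_{n+1} = w_n + (h/6)·(k1 + 2k2 + 2k3 + k4).
x=0.000000, w=-2.380000:
  k1 = f(0.000000, -2.380000) = 1.951600
  k2 = f(0.115000, -2.155566) = 1.783434
  k3 = f(0.115000, -2.174905) = 1.799292
  k4 = f(0.230000, -1.966163) = 1.675733
  w ← -2.380000 + (0.23/6)·(k1 + 2k2 + 2k3 + k4) = -1.966277
w(0.23) ≈ -1.9663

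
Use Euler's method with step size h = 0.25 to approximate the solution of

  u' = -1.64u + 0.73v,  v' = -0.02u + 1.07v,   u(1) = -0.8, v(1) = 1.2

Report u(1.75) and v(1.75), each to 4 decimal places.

0.4291, 2.4510

Euler on (u,v): u_{n+1} = u_n + h·u', v_{n+1} = v_n + h·v'.
1.000000: (-0.800000, 1.200000); f=(2.188000, 1.300000) → (-0.253000, 1.525000)
1.250000: (-0.253000, 1.525000); f=(1.528170, 1.636810) → (0.129042, 1.934203)
1.500000: (0.129042, 1.934203); f=(1.200338, 2.067016) → (0.429127, 2.450956)
(u(1.75), v(1.75)) ≈ (0.4291, 2.4510)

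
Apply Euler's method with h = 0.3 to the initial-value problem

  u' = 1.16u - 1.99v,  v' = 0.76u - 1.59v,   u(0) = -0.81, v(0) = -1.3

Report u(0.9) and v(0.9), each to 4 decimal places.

0.4349, -0.2535

Euler on (u,v): u_{n+1} = u_n + h·u', v_{n+1} = v_n + h·v'.
0.000000: (-0.810000, -1.300000); f=(1.647400, 1.451400) → (-0.315780, -0.864580)
0.300000: (-0.315780, -0.864580); f=(1.354209, 1.134689) → (0.090483, -0.524173)
0.600000: (0.090483, -0.524173); f=(1.148065, 0.902202) → (0.434902, -0.253512)
(u(0.9), v(0.9)) ≈ (0.4349, -0.2535)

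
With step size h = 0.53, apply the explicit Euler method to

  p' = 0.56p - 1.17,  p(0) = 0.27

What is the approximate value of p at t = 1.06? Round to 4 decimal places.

Euler: p_{n+1} = p_n + h·f(t_n, p_n).
t=0.000000, p=0.270000: f=-1.018800 → p ← 0.270000 + 0.53·(-1.018800) = -0.269964
t=0.530000, p=-0.269964: f=-1.321180 → p ← -0.269964 + 0.53·(-1.321180) = -0.970189
p(1.06) ≈ -0.9702

-0.9702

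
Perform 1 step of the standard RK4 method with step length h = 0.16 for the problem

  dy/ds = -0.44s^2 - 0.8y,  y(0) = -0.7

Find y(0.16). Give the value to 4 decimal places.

-0.6165

RK4: k1 = f(s_n, y_n); k2 = f(s_n + h/2, y_n + (h/2)·k1); k3 = f(s_n + h/2, y_n + (h/2)·k2); k4 = f(s_n + h, y_n + h·k3); y_{n+1} = y_n + (h/6)·(k1 + 2k2 + 2k3 + k4).
s=0.000000, y=-0.700000:
  k1 = f(0.000000, -0.700000) = 0.560000
  k2 = f(0.080000, -0.655200) = 0.521344
  k3 = f(0.080000, -0.658292) = 0.523818
  k4 = f(0.160000, -0.616189) = 0.481687
  y ← -0.700000 + (0.16/6)·(k1 + 2k2 + 2k3 + k4) = -0.616480
y(0.16) ≈ -0.6165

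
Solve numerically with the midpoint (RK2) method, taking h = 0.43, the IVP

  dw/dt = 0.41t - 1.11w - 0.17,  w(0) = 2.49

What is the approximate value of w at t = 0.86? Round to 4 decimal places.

1.0378

Midpoint: k1 = f(t_n, w_n); k2 = f(t_n + h/2, w_n + (h/2)·k1); w_{n+1} = w_n + h·k2.
t=0.000000, w=2.490000:
  k1 = f(0.000000, 2.490000) = -2.933900
  k2 = f(0.215000, 1.859212) = -2.145575
  w ← 2.490000 + 0.43·(-2.145575) = 1.567403
t=0.430000, w=1.567403:
  k1 = f(0.430000, 1.567403) = -1.733517
  k2 = f(0.645000, 1.194697) = -1.231663
  w ← 1.567403 + 0.43·(-1.231663) = 1.037788
w(0.86) ≈ 1.0378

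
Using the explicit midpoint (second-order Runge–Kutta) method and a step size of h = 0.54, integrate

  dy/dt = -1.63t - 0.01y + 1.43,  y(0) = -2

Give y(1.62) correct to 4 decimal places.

Midpoint: k1 = f(t_n, y_n); k2 = f(t_n + h/2, y_n + (h/2)·k1); y_{n+1} = y_n + h·k2.
t=0.000000, y=-2.000000:
  k1 = f(0.000000, -2.000000) = 1.450000
  k2 = f(0.270000, -1.608500) = 1.005985
  y ← -2.000000 + 0.54·1.005985 = -1.456768
t=0.540000, y=-1.456768:
  k1 = f(0.540000, -1.456768) = 0.564368
  k2 = f(0.810000, -1.304389) = 0.122744
  y ← -1.456768 + 0.54·0.122744 = -1.390486
t=1.080000, y=-1.390486:
  k1 = f(1.080000, -1.390486) = -0.316495
  k2 = f(1.350000, -1.475940) = -0.755741
  y ← -1.390486 + 0.54·(-0.755741) = -1.798586
y(1.62) ≈ -1.7986

-1.7986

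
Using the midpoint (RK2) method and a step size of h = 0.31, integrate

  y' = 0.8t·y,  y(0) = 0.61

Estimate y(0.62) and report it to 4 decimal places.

0.7093

Midpoint: k1 = f(t_n, y_n); k2 = f(t_n + h/2, y_n + (h/2)·k1); y_{n+1} = y_n + h·k2.
t=0.000000, y=0.610000:
  k1 = f(0.000000, 0.610000) = 0.000000
  k2 = f(0.155000, 0.610000) = 0.075640
  y ← 0.610000 + 0.31·0.075640 = 0.633448
t=0.310000, y=0.633448:
  k1 = f(0.310000, 0.633448) = 0.157095
  k2 = f(0.465000, 0.657798) = 0.244701
  y ← 0.633448 + 0.31·0.244701 = 0.709306
y(0.62) ≈ 0.7093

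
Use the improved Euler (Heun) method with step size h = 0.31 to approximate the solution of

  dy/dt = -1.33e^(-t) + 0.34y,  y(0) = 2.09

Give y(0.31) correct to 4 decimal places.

1.9428

Heun: k1 = f(t_n, y_n); k2 = f(t_n + h, y_n + h·k1); y_{n+1} = y_n + (h/2)·(k1 + k2).
t=0.000000, y=2.090000:
  k1 = f(0.000000, 2.090000) = -0.619400
  k2 = f(0.310000, 1.897986) = -0.330169
  y ← 2.090000 + (0.31/2)·(-0.619400 + (-0.330169)) = 1.942817
y(0.31) ≈ 1.9428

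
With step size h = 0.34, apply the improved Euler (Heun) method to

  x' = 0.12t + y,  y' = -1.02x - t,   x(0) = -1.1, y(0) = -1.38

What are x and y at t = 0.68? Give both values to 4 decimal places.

-1.7395, -0.5740

Heun on (x,y): k1 = f(t_n, state_n); k2 = f(t_n + h, state_n + h·k1); state_{n+1} = state_n + (h/2)·(k1 + k2).
0.000000: (-1.100000, -1.380000)
  k1 = (-1.380000, 1.122000)
  predictor → (-1.569200, -0.998520)
  k2 = (-0.957720, 1.260584)
  → (-1.497412, -0.974961)
0.340000: (-1.497412, -0.974961)
  k1 = (-0.934161, 1.187361)
  predictor → (-1.815027, -0.571258)
  k2 = (-0.489658, 1.171328)
  → (-1.739462, -0.573984)
(x(0.68), y(0.68)) ≈ (-1.7395, -0.5740)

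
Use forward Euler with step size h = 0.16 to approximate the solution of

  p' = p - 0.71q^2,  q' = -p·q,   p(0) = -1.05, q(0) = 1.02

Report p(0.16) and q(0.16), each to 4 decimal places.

-1.3362, 1.1914

Euler on (p,q): p_{n+1} = p_n + h·p', q_{n+1} = q_n + h·q'.
0.000000: (-1.050000, 1.020000); f=(-1.788684, 1.071000) → (-1.336189, 1.191360)
(p(0.16), q(0.16)) ≈ (-1.3362, 1.1914)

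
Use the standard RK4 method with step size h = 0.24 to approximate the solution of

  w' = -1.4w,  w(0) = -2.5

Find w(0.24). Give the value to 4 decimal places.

RK4: k1 = f(t_n, w_n); k2 = f(t_n + h/2, w_n + (h/2)·k1); k3 = f(t_n + h/2, w_n + (h/2)·k2); k4 = f(t_n + h, w_n + h·k3); w_{n+1} = w_n + (h/6)·(k1 + 2k2 + 2k3 + k4).
t=0.000000, w=-2.500000:
  k1 = f(0.000000, -2.500000) = 3.500000
  k2 = f(0.120000, -2.080000) = 2.912000
  k3 = f(0.120000, -2.150560) = 3.010784
  k4 = f(0.240000, -1.777412) = 2.488377
  w ← -2.500000 + (0.24/6)·(k1 + 2k2 + 2k3 + k4) = -1.786642
w(0.24) ≈ -1.7866

-1.7866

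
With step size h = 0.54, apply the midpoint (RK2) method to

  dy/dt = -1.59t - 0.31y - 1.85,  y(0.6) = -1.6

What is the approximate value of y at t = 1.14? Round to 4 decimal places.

-2.9738

Midpoint: k1 = f(t_n, y_n); k2 = f(t_n + h/2, y_n + (h/2)·k1); y_{n+1} = y_n + h·k2.
t=0.600000, y=-1.600000:
  k1 = f(0.600000, -1.600000) = -2.308000
  k2 = f(0.870000, -2.223160) = -2.544120
  y ← -1.600000 + 0.54·(-2.544120) = -2.973825
y(1.14) ≈ -2.9738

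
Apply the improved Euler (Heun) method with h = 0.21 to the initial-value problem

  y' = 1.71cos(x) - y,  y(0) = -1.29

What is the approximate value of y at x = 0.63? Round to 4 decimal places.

0.0389

Heun: k1 = f(x_n, y_n); k2 = f(x_n + h, y_n + h·k1); y_{n+1} = y_n + (h/2)·(k1 + k2).
x=0.000000, y=-1.290000:
  k1 = f(0.000000, -1.290000) = 3.000000
  k2 = f(0.210000, -0.660000) = 2.332433
  y ← -1.290000 + (0.21/2)·(3.000000 + 2.332433) = -0.730095
x=0.210000, y=-0.730095:
  k1 = f(0.210000, -0.730095) = 2.402527
  k2 = f(0.420000, -0.225564) = 1.786946
  y ← -0.730095 + (0.21/2)·(2.402527 + 1.786946) = -0.290200
x=0.420000, y=-0.290200:
  k1 = f(0.420000, -0.290200) = 1.851582
  k2 = f(0.630000, 0.098632) = 1.283095
  y ← -0.290200 + (0.21/2)·(1.851582 + 1.283095) = 0.038941
y(0.63) ≈ 0.0389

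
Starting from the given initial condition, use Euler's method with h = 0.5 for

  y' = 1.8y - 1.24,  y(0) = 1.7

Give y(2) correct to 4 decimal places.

13.8658

Euler: y_{n+1} = y_n + h·f(s_n, y_n).
s=0.000000, y=1.700000: f=1.820000 → y ← 1.700000 + 0.5·1.820000 = 2.610000
s=0.500000, y=2.610000: f=3.458000 → y ← 2.610000 + 0.5·3.458000 = 4.339000
s=1.000000, y=4.339000: f=6.570200 → y ← 4.339000 + 0.5·6.570200 = 7.624100
s=1.500000, y=7.624100: f=12.483380 → y ← 7.624100 + 0.5·12.483380 = 13.865790
y(2) ≈ 13.8658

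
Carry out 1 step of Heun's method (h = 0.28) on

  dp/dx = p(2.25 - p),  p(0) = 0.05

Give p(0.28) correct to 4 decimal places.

Heun: k1 = f(x_n, p_n); k2 = f(x_n + h, p_n + h·k1); p_{n+1} = p_n + (h/2)·(k1 + k2).
x=0.000000, p=0.050000:
  k1 = f(0.000000, 0.050000) = 0.110000
  k2 = f(0.280000, 0.080800) = 0.175271
  p ← 0.050000 + (0.28/2)·(0.110000 + 0.175271) = 0.089938
p(0.28) ≈ 0.0899

0.0899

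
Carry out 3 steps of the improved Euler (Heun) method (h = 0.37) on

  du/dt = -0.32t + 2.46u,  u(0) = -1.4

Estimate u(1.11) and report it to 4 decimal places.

Heun: k1 = f(t_n, u_n); k2 = f(t_n + h, u_n + h·k1); u_{n+1} = u_n + (h/2)·(k1 + k2).
t=0.000000, u=-1.400000:
  k1 = f(0.000000, -1.400000) = -3.444000
  k2 = f(0.370000, -2.674280) = -6.697129
  u ← -1.400000 + (0.37/2)·(-3.444000 + (-6.697129)) = -3.276109
t=0.370000, u=-3.276109:
  k1 = f(0.370000, -3.276109) = -8.177628
  k2 = f(0.740000, -6.301831) = -15.739304
  u ← -3.276109 + (0.37/2)·(-8.177628 + (-15.739304)) = -7.700741
t=0.740000, u=-7.700741:
  k1 = f(0.740000, -7.700741) = -19.180624
  k2 = f(1.110000, -14.797572) = -36.757227
  u ← -7.700741 + (0.37/2)·(-19.180624 + (-36.757227)) = -18.049244
u(1.11) ≈ -18.0492

-18.0492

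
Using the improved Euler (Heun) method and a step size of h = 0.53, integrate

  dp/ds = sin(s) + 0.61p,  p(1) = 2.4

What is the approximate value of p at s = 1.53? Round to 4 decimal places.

Heun: k1 = f(s_n, p_n); k2 = f(s_n + h, p_n + h·k1); p_{n+1} = p_n + (h/2)·(k1 + k2).
s=1.000000, p=2.400000:
  k1 = f(1.000000, 2.400000) = 2.305471
  k2 = f(1.530000, 3.621900) = 3.208527
  p ← 2.400000 + (0.53/2)·(2.305471 + 3.208527) = 3.861209
p(1.53) ≈ 3.8612

3.8612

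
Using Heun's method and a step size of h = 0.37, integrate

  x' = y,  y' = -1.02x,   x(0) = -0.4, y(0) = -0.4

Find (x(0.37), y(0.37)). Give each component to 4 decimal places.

-0.5201, -0.2211

Heun on (x,y): k1 = f(s_n, state_n); k2 = f(s_n + h, state_n + h·k1); state_{n+1} = state_n + (h/2)·(k1 + k2).
0.000000: (-0.400000, -0.400000)
  k1 = (-0.400000, 0.408000)
  predictor → (-0.548000, -0.249040)
  k2 = (-0.249040, 0.558960)
  → (-0.520072, -0.221112)
(x(0.37), y(0.37)) ≈ (-0.5201, -0.2211)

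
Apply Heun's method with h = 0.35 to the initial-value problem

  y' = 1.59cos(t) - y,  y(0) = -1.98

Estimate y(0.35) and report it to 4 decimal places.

Heun: k1 = f(t_n, y_n); k2 = f(t_n + h, y_n + h·k1); y_{n+1} = y_n + (h/2)·(k1 + k2).
t=0.000000, y=-1.980000:
  k1 = f(0.000000, -1.980000) = 3.570000
  k2 = f(0.350000, -0.730500) = 2.224103
  y ← -1.980000 + (0.35/2)·(3.570000 + 2.224103) = -0.966032
y(0.35) ≈ -0.9660

-0.9660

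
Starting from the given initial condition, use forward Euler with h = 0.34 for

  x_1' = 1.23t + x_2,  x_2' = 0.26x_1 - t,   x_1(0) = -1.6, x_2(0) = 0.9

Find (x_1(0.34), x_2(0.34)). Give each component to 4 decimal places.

-1.2940, 0.7586

Euler on (x_1,x_2): x_1_{n+1} = x_1_n + h·x_1', x_2_{n+1} = x_2_n + h·x_2'.
0.000000: (-1.600000, 0.900000); f=(0.900000, -0.416000) → (-1.294000, 0.758560)
(x_1(0.34), x_2(0.34)) ≈ (-1.2940, 0.7586)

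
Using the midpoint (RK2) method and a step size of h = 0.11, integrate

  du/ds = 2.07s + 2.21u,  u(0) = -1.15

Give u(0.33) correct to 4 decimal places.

-2.2297

Midpoint: k1 = f(s_n, u_n); k2 = f(s_n + h/2, u_n + (h/2)·k1); u_{n+1} = u_n + h·k2.
s=0.000000, u=-1.150000:
  k1 = f(0.000000, -1.150000) = -2.541500
  k2 = f(0.055000, -1.289782) = -2.736569
  u ← -1.150000 + 0.11·(-2.736569) = -1.451023
s=0.110000, u=-1.451023:
  k1 = f(0.110000, -1.451023) = -2.979060
  k2 = f(0.165000, -1.614871) = -3.227315
  u ← -1.451023 + 0.11·(-3.227315) = -1.806027
s=0.220000, u=-1.806027:
  k1 = f(0.220000, -1.806027) = -3.535920
  k2 = f(0.275000, -2.000503) = -3.851861
  u ← -1.806027 + 0.11·(-3.851861) = -2.229732
u(0.33) ≈ -2.2297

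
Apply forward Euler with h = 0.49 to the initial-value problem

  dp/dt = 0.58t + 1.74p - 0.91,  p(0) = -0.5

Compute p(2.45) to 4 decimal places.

-18.6290

Euler: p_{n+1} = p_n + h·f(t_n, p_n).
t=0.000000, p=-0.500000: f=-1.780000 → p ← -0.500000 + 0.49·(-1.780000) = -1.372200
t=0.490000, p=-1.372200: f=-3.013428 → p ← -1.372200 + 0.49·(-3.013428) = -2.848780
t=0.980000, p=-2.848780: f=-5.298477 → p ← -2.848780 + 0.49·(-5.298477) = -5.445033
t=1.470000, p=-5.445033: f=-9.531758 → p ← -5.445033 + 0.49·(-9.531758) = -10.115595
t=1.960000, p=-10.115595: f=-17.374335 → p ← -10.115595 + 0.49·(-17.374335) = -18.629019
p(2.45) ≈ -18.6290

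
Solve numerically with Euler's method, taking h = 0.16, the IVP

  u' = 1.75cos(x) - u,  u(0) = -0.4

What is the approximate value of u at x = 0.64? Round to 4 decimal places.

0.6335

Euler: u_{n+1} = u_n + h·f(x_n, u_n).
x=0.000000, u=-0.400000: f=2.150000 → u ← -0.400000 + 0.16·2.150000 = -0.056000
x=0.160000, u=-0.056000: f=1.783648 → u ← -0.056000 + 0.16·1.783648 = 0.229384
x=0.320000, u=0.229384: f=1.431778 → u ← 0.229384 + 0.16·1.431778 = 0.458468
x=0.480000, u=0.458468: f=1.093773 → u ← 0.458468 + 0.16·1.093773 = 0.633472
u(0.64) ≈ 0.6335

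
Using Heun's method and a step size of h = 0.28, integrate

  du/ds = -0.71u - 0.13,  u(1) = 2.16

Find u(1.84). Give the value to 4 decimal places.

Heun: k1 = f(s_n, u_n); k2 = f(s_n + h, u_n + h·k1); u_{n+1} = u_n + (h/2)·(k1 + k2).
s=1.000000, u=2.160000:
  k1 = f(1.000000, 2.160000) = -1.663600
  k2 = f(1.280000, 1.694192) = -1.332876
  u ← 2.160000 + (0.28/2)·(-1.663600 + (-1.332876)) = 1.740493
s=1.280000, u=1.740493:
  k1 = f(1.280000, 1.740493) = -1.365750
  k2 = f(1.560000, 1.358083) = -1.094239
  u ← 1.740493 + (0.28/2)·(-1.365750 + (-1.094239)) = 1.396095
s=1.560000, u=1.396095:
  k1 = f(1.560000, 1.396095) = -1.121227
  k2 = f(1.840000, 1.082151) = -0.898327
  u ← 1.396095 + (0.28/2)·(-1.121227 + (-0.898327)) = 1.113357
u(1.84) ≈ 1.1134

1.1134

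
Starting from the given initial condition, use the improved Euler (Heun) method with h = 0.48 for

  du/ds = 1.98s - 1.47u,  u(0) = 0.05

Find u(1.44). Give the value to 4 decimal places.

Heun: k1 = f(s_n, u_n); k2 = f(s_n + h, u_n + h·k1); u_{n+1} = u_n + (h/2)·(k1 + k2).
s=0.000000, u=0.050000:
  k1 = f(0.000000, 0.050000) = -0.073500
  k2 = f(0.480000, 0.014720) = 0.928762
  u ← 0.050000 + (0.48/2)·(-0.073500 + 0.928762) = 0.255263
s=0.480000, u=0.255263:
  k1 = f(0.480000, 0.255263) = 0.575164
  k2 = f(0.960000, 0.531341) = 1.119728
  u ← 0.255263 + (0.48/2)·(0.575164 + 1.119728) = 0.662037
s=0.960000, u=0.662037:
  k1 = f(0.960000, 0.662037) = 0.927606
  k2 = f(1.440000, 1.107288) = 1.223487
  u ← 0.662037 + (0.48/2)·(0.927606 + 1.223487) = 1.178299
u(1.44) ≈ 1.1783

1.1783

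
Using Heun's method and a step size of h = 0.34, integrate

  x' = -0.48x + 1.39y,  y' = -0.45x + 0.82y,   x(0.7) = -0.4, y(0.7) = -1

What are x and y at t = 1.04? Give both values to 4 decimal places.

-0.8255, -1.2168

Heun on (x,y): k1 = f(t_n, state_n); k2 = f(t_n + h, state_n + h·k1); state_{n+1} = state_n + (h/2)·(k1 + k2).
0.700000: (-0.400000, -1.000000)
  k1 = (-1.198000, -0.640000)
  predictor → (-0.807320, -1.217600)
  k2 = (-1.304950, -0.635138)
  → (-0.825502, -1.216773)
(x(1.04), y(1.04)) ≈ (-0.8255, -1.2168)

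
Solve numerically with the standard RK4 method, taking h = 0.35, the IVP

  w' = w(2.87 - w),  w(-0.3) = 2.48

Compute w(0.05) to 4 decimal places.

2.7121

RK4: k1 = f(t_n, w_n); k2 = f(t_n + h/2, w_n + (h/2)·k1); k3 = f(t_n + h/2, w_n + (h/2)·k2); k4 = f(t_n + h, w_n + h·k3); w_{n+1} = w_n + (h/6)·(k1 + 2k2 + 2k3 + k4).
t=-0.300000, w=2.480000:
  k1 = f(-0.300000, 2.480000) = 0.967200
  k2 = f(-0.125000, 2.649260) = 0.584798
  k3 = f(-0.125000, 2.582340) = 0.742837
  k4 = f(0.050000, 2.739993) = 0.356219
  w ← 2.480000 + (0.35/6)·(k1 + 2k2 + 2k3 + k4) = 2.712090
w(0.05) ≈ 2.7121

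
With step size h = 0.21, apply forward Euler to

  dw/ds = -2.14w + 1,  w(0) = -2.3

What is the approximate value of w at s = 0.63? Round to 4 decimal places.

Euler: w_{n+1} = w_n + h·f(s_n, w_n).
s=0.000000, w=-2.300000: f=5.922000 → w ← -2.300000 + 0.21·5.922000 = -1.056380
s=0.210000, w=-1.056380: f=3.260653 → w ← -1.056380 + 0.21·3.260653 = -0.371643
s=0.420000, w=-0.371643: f=1.795316 → w ← -0.371643 + 0.21·1.795316 = 0.005373
w(0.63) ≈ 0.0054

0.0054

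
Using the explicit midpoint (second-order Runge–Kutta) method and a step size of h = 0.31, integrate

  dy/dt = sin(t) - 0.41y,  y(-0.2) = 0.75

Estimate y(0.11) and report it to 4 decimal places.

Midpoint: k1 = f(t_n, y_n); k2 = f(t_n + h/2, y_n + (h/2)·k1); y_{n+1} = y_n + h·k2.
t=-0.200000, y=0.750000:
  k1 = f(-0.200000, 0.750000) = -0.506169
  k2 = f(-0.045000, 0.671544) = -0.320318
  y ← 0.750000 + 0.31·(-0.320318) = 0.650701
y(0.11) ≈ 0.6507

0.6507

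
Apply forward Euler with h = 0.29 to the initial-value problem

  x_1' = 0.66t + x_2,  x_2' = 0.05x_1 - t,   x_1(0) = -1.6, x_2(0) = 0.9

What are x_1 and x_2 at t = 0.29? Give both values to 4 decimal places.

Euler on (x_1,x_2): x_1_{n+1} = x_1_n + h·x_1', x_2_{n+1} = x_2_n + h·x_2'.
0.000000: (-1.600000, 0.900000); f=(0.900000, -0.080000) → (-1.339000, 0.876800)
(x_1(0.29), x_2(0.29)) ≈ (-1.3390, 0.8768)

-1.3390, 0.8768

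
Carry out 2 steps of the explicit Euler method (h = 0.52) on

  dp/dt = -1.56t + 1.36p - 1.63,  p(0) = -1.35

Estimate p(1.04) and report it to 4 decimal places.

-6.6511

Euler: p_{n+1} = p_n + h·f(t_n, p_n).
t=0.000000, p=-1.350000: f=-3.466000 → p ← -1.350000 + 0.52·(-3.466000) = -3.152320
t=0.520000, p=-3.152320: f=-6.728355 → p ← -3.152320 + 0.52·(-6.728355) = -6.651065
p(1.04) ≈ -6.6511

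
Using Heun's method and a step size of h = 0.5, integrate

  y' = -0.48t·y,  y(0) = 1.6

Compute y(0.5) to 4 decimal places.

1.5040

Heun: k1 = f(t_n, y_n); k2 = f(t_n + h, y_n + h·k1); y_{n+1} = y_n + (h/2)·(k1 + k2).
t=0.000000, y=1.600000:
  k1 = f(0.000000, 1.600000) = 0.000000
  k2 = f(0.500000, 1.600000) = -0.384000
  y ← 1.600000 + (0.5/2)·(0.000000 + (-0.384000)) = 1.504000
y(0.5) ≈ 1.5040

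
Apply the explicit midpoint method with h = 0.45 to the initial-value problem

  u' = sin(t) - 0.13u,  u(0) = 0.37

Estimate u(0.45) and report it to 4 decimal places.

0.4494

Midpoint: k1 = f(t_n, u_n); k2 = f(t_n + h/2, u_n + (h/2)·k1); u_{n+1} = u_n + h·k2.
t=0.000000, u=0.370000:
  k1 = f(0.000000, 0.370000) = -0.048100
  k2 = f(0.225000, 0.359177) = 0.176413
  u ← 0.370000 + 0.45·0.176413 = 0.449386
u(0.45) ≈ 0.4494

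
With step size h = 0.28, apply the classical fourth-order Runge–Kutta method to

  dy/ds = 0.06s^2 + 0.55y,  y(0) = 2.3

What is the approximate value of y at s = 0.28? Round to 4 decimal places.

2.6834

RK4: k1 = f(s_n, y_n); k2 = f(s_n + h/2, y_n + (h/2)·k1); k3 = f(s_n + h/2, y_n + (h/2)·k2); k4 = f(s_n + h, y_n + h·k3); y_{n+1} = y_n + (h/6)·(k1 + 2k2 + 2k3 + k4).
s=0.000000, y=2.300000:
  k1 = f(0.000000, 2.300000) = 1.265000
  k2 = f(0.140000, 2.477100) = 1.363581
  k3 = f(0.140000, 2.490901) = 1.371172
  k4 = f(0.280000, 2.683928) = 1.480864
  y ← 2.300000 + (0.28/6)·(k1 + 2k2 + 2k3 + k4) = 2.683384
y(0.28) ≈ 2.6834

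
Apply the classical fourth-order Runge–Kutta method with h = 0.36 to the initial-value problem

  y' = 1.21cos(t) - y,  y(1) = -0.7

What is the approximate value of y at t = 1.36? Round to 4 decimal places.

-0.3535

RK4: k1 = f(t_n, y_n); k2 = f(t_n + h/2, y_n + (h/2)·k1); k3 = f(t_n + h/2, y_n + (h/2)·k2); k4 = f(t_n + h, y_n + h·k3); y_{n+1} = y_n + (h/6)·(k1 + 2k2 + 2k3 + k4).
t=1.000000, y=-0.700000:
  k1 = f(1.000000, -0.700000) = 1.353766
  k2 = f(1.180000, -0.456322) = 0.917241
  k3 = f(1.180000, -0.534897) = 0.995816
  k4 = f(1.360000, -0.341506) = 0.594685
  y ← -0.700000 + (0.36/6)·(k1 + 2k2 + 2k3 + k4) = -0.353526
y(1.36) ≈ -0.3535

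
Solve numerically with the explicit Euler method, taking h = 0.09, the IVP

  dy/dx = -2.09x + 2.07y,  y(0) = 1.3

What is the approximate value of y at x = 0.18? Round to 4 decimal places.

Euler: y_{n+1} = y_n + h·f(x_n, y_n).
x=0.000000, y=1.300000: f=2.691000 → y ← 1.300000 + 0.09·2.691000 = 1.542190
x=0.090000, y=1.542190: f=3.004233 → y ← 1.542190 + 0.09·3.004233 = 1.812571
y(0.18) ≈ 1.8126

1.8126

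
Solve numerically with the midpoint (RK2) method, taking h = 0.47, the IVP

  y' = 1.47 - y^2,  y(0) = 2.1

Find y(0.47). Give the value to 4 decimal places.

Midpoint: k1 = f(s_n, y_n); k2 = f(s_n + h/2, y_n + (h/2)·k1); y_{n+1} = y_n + h·k2.
s=0.000000, y=2.100000:
  k1 = f(0.000000, 2.100000) = -2.940000
  k2 = f(0.235000, 1.409100) = -0.515563
  y ← 2.100000 + 0.47·(-0.515563) = 1.857685
y(0.47) ≈ 1.8577

1.8577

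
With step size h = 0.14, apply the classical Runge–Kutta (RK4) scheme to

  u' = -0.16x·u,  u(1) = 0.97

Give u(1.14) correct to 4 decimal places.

0.9470

RK4: k1 = f(x_n, u_n); k2 = f(x_n + h/2, u_n + (h/2)·k1); k3 = f(x_n + h/2, u_n + (h/2)·k2); k4 = f(x_n + h, u_n + h·k3); u_{n+1} = u_n + (h/6)·(k1 + 2k2 + 2k3 + k4).
x=1.000000, u=0.970000:
  k1 = f(1.000000, 0.970000) = -0.155200
  k2 = f(1.070000, 0.959136) = -0.164204
  k3 = f(1.070000, 0.958506) = -0.164096
  k4 = f(1.140000, 0.947027) = -0.172738
  u ← 0.970000 + (0.14/6)·(k1 + 2k2 + 2k3 + k4) = 0.947027
u(1.14) ≈ 0.9470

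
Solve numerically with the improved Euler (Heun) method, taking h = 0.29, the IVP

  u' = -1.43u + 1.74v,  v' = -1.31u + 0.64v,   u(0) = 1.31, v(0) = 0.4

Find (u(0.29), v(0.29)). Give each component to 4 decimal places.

Heun on (u,v): k1 = f(t_n, state_n); k2 = f(t_n + h, state_n + h·k1); state_{n+1} = state_n + (h/2)·(k1 + k2).
0.000000: (1.310000, 0.400000)
  k1 = (-1.177300, -1.460100)
  predictor → (0.968583, -0.023429)
  k2 = (-1.425840, -1.283838)
  → (0.932545, 0.002129)
(u(0.29), v(0.29)) ≈ (0.9325, 0.0021)

0.9325, 0.0021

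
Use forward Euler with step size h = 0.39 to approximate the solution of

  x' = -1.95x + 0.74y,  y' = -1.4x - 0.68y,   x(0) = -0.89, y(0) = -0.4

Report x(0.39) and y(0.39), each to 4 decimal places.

-0.3286, 0.1920

Euler on (x,y): x_{n+1} = x_n + h·x', y_{n+1} = y_n + h·y'.
0.000000: (-0.890000, -0.400000); f=(1.439500, 1.518000) → (-0.328595, 0.192020)
(x(0.39), y(0.39)) ≈ (-0.3286, 0.1920)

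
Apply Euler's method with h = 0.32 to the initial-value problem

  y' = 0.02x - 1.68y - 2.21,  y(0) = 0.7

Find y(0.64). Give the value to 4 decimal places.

Euler: y_{n+1} = y_n + h·f(x_n, y_n).
x=0.000000, y=0.700000: f=-3.386000 → y ← 0.700000 + 0.32·(-3.386000) = -0.383520
x=0.320000, y=-0.383520: f=-1.559286 → y ← -0.383520 + 0.32·(-1.559286) = -0.882492
y(0.64) ≈ -0.8825

-0.8825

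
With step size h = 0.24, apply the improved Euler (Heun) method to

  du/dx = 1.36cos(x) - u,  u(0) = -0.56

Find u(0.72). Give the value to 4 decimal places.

Heun: k1 = f(x_n, u_n); k2 = f(x_n + h, u_n + h·k1); u_{n+1} = u_n + (h/2)·(k1 + k2).
x=0.000000, u=-0.560000:
  k1 = f(0.000000, -0.560000) = 1.920000
  k2 = f(0.240000, -0.099200) = 1.420220
  u ← -0.560000 + (0.24/2)·(1.920000 + 1.420220) = -0.159174
x=0.240000, u=-0.159174:
  k1 = f(0.240000, -0.159174) = 1.480193
  k2 = f(0.480000, 0.196073) = 1.010240
  u ← -0.159174 + (0.24/2)·(1.480193 + 1.010240) = 0.139678
x=0.480000, u=0.139678:
  k1 = f(0.480000, 0.139678) = 1.066635
  k2 = f(0.720000, 0.395671) = 0.626785
  u ← 0.139678 + (0.24/2)·(1.066635 + 0.626785) = 0.342889
u(0.72) ≈ 0.3429

0.3429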